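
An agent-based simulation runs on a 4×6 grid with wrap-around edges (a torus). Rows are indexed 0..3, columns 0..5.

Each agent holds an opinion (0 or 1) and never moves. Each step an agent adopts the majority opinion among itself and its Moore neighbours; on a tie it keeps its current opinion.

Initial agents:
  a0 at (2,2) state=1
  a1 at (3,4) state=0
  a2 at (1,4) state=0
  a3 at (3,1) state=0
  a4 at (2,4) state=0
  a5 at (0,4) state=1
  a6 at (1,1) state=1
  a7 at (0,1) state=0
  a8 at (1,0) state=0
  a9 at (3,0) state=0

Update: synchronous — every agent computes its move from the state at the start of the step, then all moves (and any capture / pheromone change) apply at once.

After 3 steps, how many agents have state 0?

8

t=1: a0@(2,2):1 a1@(3,4):0 a2@(1,4):0 a3@(3,1):0 a4@(2,4):0 a5@(0,4):0 a6@(1,1):1 a7@(0,1):0 a8@(1,0):0 a9@(3,0):0
t=2: (unchanged — steady state)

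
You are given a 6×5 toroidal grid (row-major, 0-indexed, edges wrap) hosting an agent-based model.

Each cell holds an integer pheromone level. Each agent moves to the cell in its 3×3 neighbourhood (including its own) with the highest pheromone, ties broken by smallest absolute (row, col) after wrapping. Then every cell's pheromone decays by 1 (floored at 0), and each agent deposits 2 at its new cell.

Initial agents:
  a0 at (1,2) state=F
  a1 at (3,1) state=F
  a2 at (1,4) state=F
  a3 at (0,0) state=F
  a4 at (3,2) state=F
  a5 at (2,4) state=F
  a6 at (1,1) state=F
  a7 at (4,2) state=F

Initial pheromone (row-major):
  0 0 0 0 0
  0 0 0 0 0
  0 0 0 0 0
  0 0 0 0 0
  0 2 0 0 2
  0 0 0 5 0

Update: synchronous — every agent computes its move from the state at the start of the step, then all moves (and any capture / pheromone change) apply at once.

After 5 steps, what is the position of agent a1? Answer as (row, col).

(4, 1)

t=1: a0@(0,1) a1@(4,1) a2@(0,0) a3@(0,0) a4@(4,1) a5@(1,0) a6@(0,0) a7@(5,3) | pheromone: 6 2 0 0 0 / 2 0 0 0 0 / 0 0 0 0 0 / 0 0 0 0 0 / 0 5 0 0 1 / 0 0 0 6 0
t=2: a0@(0,0) a1@(4,1) a2@(0,0) a3@(0,0) a4@(4,1) a5@(0,0) a6@(0,0) a7@(5,3) | pheromone: 15 1 0 0 0 / 1 0 0 0 0 / 0 0 0 0 0 / 0 0 0 0 0 / 0 8 0 0 0 / 0 0 0 7 0
t=3: a0@(0,0) a1@(4,1) a2@(0,0) a3@(0,0) a4@(4,1) a5@(0,0) a6@(0,0) a7@(5,3) | pheromone: 24 0 0 0 0 / 0 0 0 0 0 / 0 0 0 0 0 / 0 0 0 0 0 / 0 11 0 0 0 / 0 0 0 8 0
t=4: a0@(0,0) a1@(4,1) a2@(0,0) a3@(0,0) a4@(4,1) a5@(0,0) a6@(0,0) a7@(5,3) | pheromone: 33 0 0 0 0 / 0 0 0 0 0 / 0 0 0 0 0 / 0 0 0 0 0 / 0 14 0 0 0 / 0 0 0 9 0
t=5: a0@(0,0) a1@(4,1) a2@(0,0) a3@(0,0) a4@(4,1) a5@(0,0) a6@(0,0) a7@(5,3) | pheromone: 42 0 0 0 0 / 0 0 0 0 0 / 0 0 0 0 0 / 0 0 0 0 0 / 0 17 0 0 0 / 0 0 0 10 0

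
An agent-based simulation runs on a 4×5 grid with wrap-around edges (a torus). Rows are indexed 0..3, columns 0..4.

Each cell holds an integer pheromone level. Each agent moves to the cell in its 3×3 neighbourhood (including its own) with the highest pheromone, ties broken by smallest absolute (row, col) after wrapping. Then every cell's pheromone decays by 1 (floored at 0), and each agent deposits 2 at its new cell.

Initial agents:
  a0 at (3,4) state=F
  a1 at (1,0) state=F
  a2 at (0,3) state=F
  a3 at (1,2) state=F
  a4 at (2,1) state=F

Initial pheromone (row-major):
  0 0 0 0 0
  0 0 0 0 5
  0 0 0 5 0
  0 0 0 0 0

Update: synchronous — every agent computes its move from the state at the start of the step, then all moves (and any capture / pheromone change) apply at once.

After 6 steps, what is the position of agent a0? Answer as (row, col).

(1, 4)

t=1: a0@(2,3) a1@(1,4) a2@(1,4) a3@(2,3) a4@(1,0) | pheromone: 0 0 0 0 0 / 2 0 0 0 8 / 0 0 0 8 0 / 0 0 0 0 0
t=2: a0@(1,4) a1@(1,4) a2@(1,4) a3@(1,4) a4@(1,4) | pheromone: 0 0 0 0 0 / 1 0 0 0 17 / 0 0 0 7 0 / 0 0 0 0 0
t=3: a0@(1,4) a1@(1,4) a2@(1,4) a3@(1,4) a4@(1,4) | pheromone: 0 0 0 0 0 / 0 0 0 0 26 / 0 0 0 6 0 / 0 0 0 0 0
t=4: a0@(1,4) a1@(1,4) a2@(1,4) a3@(1,4) a4@(1,4) | pheromone: 0 0 0 0 0 / 0 0 0 0 35 / 0 0 0 5 0 / 0 0 0 0 0
t=5: a0@(1,4) a1@(1,4) a2@(1,4) a3@(1,4) a4@(1,4) | pheromone: 0 0 0 0 0 / 0 0 0 0 44 / 0 0 0 4 0 / 0 0 0 0 0
t=6: a0@(1,4) a1@(1,4) a2@(1,4) a3@(1,4) a4@(1,4) | pheromone: 0 0 0 0 0 / 0 0 0 0 53 / 0 0 0 3 0 / 0 0 0 0 0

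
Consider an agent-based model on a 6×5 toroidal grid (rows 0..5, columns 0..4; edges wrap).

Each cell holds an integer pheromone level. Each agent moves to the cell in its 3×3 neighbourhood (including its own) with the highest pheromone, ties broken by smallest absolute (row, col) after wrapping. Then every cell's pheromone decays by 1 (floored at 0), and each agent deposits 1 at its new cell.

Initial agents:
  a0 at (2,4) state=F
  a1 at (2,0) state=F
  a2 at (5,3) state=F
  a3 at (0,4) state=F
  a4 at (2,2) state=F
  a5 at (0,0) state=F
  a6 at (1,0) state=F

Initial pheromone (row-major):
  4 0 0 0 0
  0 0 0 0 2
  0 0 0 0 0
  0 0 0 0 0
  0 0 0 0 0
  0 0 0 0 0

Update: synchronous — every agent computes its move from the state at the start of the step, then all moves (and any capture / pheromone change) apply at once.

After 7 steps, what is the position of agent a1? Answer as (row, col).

t=1: a0@(1,4) a1@(1,4) a2@(0,2) a3@(0,0) a4@(1,1) a5@(0,0) a6@(0,0) | pheromone: 6 0 1 0 0 / 0 1 0 0 3 / 0 0 0 0 0 / 0 0 0 0 0 / 0 0 0 0 0 / 0 0 0 0 0
t=2: a0@(0,0) a1@(0,0) a2@(0,2) a3@(0,0) a4@(0,0) a5@(0,0) a6@(0,0) | pheromone: 11 0 1 0 0 / 0 0 0 0 2 / 0 0 0 0 0 / 0 0 0 0 0 / 0 0 0 0 0 / 0 0 0 0 0
t=3: a0@(0,0) a1@(0,0) a2@(0,2) a3@(0,0) a4@(0,0) a5@(0,0) a6@(0,0) | pheromone: 16 0 1 0 0 / 0 0 0 0 1 / 0 0 0 0 0 / 0 0 0 0 0 / 0 0 0 0 0 / 0 0 0 0 0
t=4: a0@(0,0) a1@(0,0) a2@(0,2) a3@(0,0) a4@(0,0) a5@(0,0) a6@(0,0) | pheromone: 21 0 1 0 0 / 0 0 0 0 0 / 0 0 0 0 0 / 0 0 0 0 0 / 0 0 0 0 0 / 0 0 0 0 0
t=5: a0@(0,0) a1@(0,0) a2@(0,2) a3@(0,0) a4@(0,0) a5@(0,0) a6@(0,0) | pheromone: 26 0 1 0 0 / 0 0 0 0 0 / 0 0 0 0 0 / 0 0 0 0 0 / 0 0 0 0 0 / 0 0 0 0 0
t=6: a0@(0,0) a1@(0,0) a2@(0,2) a3@(0,0) a4@(0,0) a5@(0,0) a6@(0,0) | pheromone: 31 0 1 0 0 / 0 0 0 0 0 / 0 0 0 0 0 / 0 0 0 0 0 / 0 0 0 0 0 / 0 0 0 0 0
t=7: a0@(0,0) a1@(0,0) a2@(0,2) a3@(0,0) a4@(0,0) a5@(0,0) a6@(0,0) | pheromone: 36 0 1 0 0 / 0 0 0 0 0 / 0 0 0 0 0 / 0 0 0 0 0 / 0 0 0 0 0 / 0 0 0 0 0

(0, 0)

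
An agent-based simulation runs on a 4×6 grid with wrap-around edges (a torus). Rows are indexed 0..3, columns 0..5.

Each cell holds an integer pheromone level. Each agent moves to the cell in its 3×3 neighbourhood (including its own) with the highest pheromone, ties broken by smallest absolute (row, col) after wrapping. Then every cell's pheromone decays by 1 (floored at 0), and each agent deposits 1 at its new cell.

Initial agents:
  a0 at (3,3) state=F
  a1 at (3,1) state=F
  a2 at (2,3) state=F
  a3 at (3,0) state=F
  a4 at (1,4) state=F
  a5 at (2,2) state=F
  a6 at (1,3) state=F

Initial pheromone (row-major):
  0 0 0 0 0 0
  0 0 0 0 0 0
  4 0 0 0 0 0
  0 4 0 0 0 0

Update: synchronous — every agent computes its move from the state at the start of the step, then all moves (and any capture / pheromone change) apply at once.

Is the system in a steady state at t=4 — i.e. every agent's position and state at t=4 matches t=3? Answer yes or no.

no

t=1: a0@(0,2) a1@(2,0) a2@(1,2) a3@(2,0) a4@(0,3) a5@(3,1) a6@(0,2) | pheromone: 0 0 2 1 0 0 / 0 0 1 0 0 0 / 5 0 0 0 0 0 / 0 4 0 0 0 0
t=2: a0@(3,1) a1@(2,0) a2@(0,2) a3@(2,0) a4@(0,2) a5@(2,0) a6@(3,1) | pheromone: 0 0 3 0 0 0 / 0 0 0 0 0 0 / 7 0 0 0 0 0 / 0 5 0 0 0 0
t=3: a0@(2,0) a1@(2,0) a2@(3,1) a3@(2,0) a4@(3,1) a5@(2,0) a6@(2,0) | pheromone: 0 0 2 0 0 0 / 0 0 0 0 0 0 / 11 0 0 0 0 0 / 0 6 0 0 0 0
t=4: a0@(2,0) a1@(2,0) a2@(2,0) a3@(2,0) a4@(2,0) a5@(2,0) a6@(2,0) | pheromone: 0 0 1 0 0 0 / 0 0 0 0 0 0 / 17 0 0 0 0 0 / 0 5 0 0 0 0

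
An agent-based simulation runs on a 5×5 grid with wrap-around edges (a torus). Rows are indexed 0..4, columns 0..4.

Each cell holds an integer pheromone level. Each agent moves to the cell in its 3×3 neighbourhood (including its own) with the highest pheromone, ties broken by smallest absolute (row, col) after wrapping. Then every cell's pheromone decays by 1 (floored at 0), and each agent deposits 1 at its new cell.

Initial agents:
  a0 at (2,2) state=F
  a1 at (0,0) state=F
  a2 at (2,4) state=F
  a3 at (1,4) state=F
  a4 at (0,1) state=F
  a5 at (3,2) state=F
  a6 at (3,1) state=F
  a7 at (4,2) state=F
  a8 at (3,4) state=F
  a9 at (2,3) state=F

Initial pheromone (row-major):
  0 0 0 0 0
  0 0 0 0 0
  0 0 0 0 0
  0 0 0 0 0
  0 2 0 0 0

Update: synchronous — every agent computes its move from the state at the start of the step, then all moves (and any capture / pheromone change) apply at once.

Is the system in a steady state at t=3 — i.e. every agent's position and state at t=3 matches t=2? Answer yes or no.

t=1: a0@(1,1) a1@(4,1) a2@(1,0) a3@(0,0) a4@(4,1) a5@(4,1) a6@(4,1) a7@(4,1) a8@(2,0) a9@(1,2) | pheromone: 1 0 0 0 0 / 1 1 1 0 0 / 1 0 0 0 0 / 0 0 0 0 0 / 0 6 0 0 0
t=2: a0@(0,0) a1@(4,1) a2@(0,0) a3@(4,1) a4@(4,1) a5@(4,1) a6@(4,1) a7@(4,1) a8@(1,0) a9@(1,1) | pheromone: 2 0 0 0 0 / 1 1 0 0 0 / 0 0 0 0 0 / 0 0 0 0 0 / 0 11 0 0 0
t=3: a0@(4,1) a1@(4,1) a2@(4,1) a3@(4,1) a4@(4,1) a5@(4,1) a6@(4,1) a7@(4,1) a8@(0,0) a9@(0,0) | pheromone: 3 0 0 0 0 / 0 0 0 0 0 / 0 0 0 0 0 / 0 0 0 0 0 / 0 18 0 0 0

no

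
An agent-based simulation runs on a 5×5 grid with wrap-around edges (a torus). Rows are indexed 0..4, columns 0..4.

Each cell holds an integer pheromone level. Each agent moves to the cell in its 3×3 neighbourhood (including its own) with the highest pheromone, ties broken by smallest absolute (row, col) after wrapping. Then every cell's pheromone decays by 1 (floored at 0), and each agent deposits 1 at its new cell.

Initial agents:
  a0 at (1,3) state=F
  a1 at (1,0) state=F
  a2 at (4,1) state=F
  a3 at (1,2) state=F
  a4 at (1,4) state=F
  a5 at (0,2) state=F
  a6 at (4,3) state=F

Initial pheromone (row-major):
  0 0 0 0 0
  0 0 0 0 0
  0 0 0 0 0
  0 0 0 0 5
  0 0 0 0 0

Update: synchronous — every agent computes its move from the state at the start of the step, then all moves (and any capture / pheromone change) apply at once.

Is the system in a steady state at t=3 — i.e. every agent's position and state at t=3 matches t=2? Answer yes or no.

no

t=1: a0@(0,2) a1@(0,0) a2@(0,0) a3@(0,1) a4@(0,0) a5@(0,1) a6@(3,4) | pheromone: 3 2 1 0 0 / 0 0 0 0 0 / 0 0 0 0 0 / 0 0 0 0 5 / 0 0 0 0 0
t=2: a0@(0,1) a1@(0,0) a2@(0,0) a3@(0,0) a4@(0,0) a5@(0,0) a6@(3,4) | pheromone: 7 2 0 0 0 / 0 0 0 0 0 / 0 0 0 0 0 / 0 0 0 0 5 / 0 0 0 0 0
t=3: a0@(0,0) a1@(0,0) a2@(0,0) a3@(0,0) a4@(0,0) a5@(0,0) a6@(3,4) | pheromone: 12 1 0 0 0 / 0 0 0 0 0 / 0 0 0 0 0 / 0 0 0 0 5 / 0 0 0 0 0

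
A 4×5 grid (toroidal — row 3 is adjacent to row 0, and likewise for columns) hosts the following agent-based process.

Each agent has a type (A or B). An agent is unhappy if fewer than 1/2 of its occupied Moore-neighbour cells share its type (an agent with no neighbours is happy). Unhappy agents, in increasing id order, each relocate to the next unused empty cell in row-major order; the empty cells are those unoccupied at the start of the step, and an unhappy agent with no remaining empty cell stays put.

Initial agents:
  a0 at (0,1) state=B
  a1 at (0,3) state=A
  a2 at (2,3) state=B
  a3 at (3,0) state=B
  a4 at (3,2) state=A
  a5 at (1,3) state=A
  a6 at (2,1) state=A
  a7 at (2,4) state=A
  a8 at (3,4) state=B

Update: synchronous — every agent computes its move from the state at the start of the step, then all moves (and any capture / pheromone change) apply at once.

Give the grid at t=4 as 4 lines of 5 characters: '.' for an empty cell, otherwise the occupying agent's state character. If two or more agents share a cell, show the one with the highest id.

t=1: a0@(0,1):B a1@(0,3):A a2@(0,0):B a3@(3,0):B a4@(3,2):A a5@(1,3):A a6@(2,1):A a7@(0,2):A a8@(3,4):B
t=2: (unchanged — steady state)

BBAA.
...A.
.A...
B.A.B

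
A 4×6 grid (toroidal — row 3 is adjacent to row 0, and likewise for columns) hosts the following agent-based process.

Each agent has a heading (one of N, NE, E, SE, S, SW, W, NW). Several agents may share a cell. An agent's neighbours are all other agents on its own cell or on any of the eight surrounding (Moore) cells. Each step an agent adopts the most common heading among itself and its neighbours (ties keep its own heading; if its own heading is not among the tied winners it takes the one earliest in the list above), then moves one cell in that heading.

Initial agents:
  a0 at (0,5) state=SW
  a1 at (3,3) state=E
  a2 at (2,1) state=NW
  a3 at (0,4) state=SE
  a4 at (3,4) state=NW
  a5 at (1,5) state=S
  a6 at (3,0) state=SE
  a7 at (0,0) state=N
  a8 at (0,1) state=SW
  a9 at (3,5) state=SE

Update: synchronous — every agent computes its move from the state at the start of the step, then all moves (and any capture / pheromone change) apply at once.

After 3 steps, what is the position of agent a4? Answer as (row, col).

(2, 1)

t=1: a0@(1,0):SE a1@(3,4):E a2@(1,0):NW a3@(1,5):SE a4@(0,5):SE a5@(2,5):S a6@(0,1):SE a7@(1,1):SE a8@(1,0):SW a9@(0,0):SE
t=2: a0@(2,1):SE a1@(3,5):E a2@(2,1):SE a3@(2,0):SE a4@(1,0):SE a5@(3,0):SE a6@(1,2):SE a7@(2,2):SE a8@(2,1):SE a9@(1,1):SE
t=3: a0@(3,2):SE a1@(0,0):SE a2@(3,2):SE a3@(3,1):SE a4@(2,1):SE a5@(0,1):SE a6@(2,3):SE a7@(3,3):SE a8@(3,2):SE a9@(2,2):SE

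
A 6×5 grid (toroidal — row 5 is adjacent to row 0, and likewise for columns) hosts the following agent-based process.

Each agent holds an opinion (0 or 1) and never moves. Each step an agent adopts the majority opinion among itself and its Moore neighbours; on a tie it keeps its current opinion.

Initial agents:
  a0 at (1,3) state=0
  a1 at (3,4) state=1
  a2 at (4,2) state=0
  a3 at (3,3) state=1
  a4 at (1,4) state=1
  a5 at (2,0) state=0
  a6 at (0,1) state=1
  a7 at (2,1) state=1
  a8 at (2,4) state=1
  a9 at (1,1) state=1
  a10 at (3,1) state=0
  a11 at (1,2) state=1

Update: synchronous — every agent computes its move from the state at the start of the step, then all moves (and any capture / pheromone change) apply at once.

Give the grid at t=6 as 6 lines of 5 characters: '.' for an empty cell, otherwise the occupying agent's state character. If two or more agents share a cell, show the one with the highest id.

.1...
.1111
11..1
.0.11
..0..
.....

t=1: a0@(1,3):1 a1@(3,4):1 a2@(4,2):0 a3@(3,3):1 a4@(1,4):1 a5@(2,0):1 a6@(0,1):1 a7@(2,1):1 a8@(2,4):1 a9@(1,1):1 a10@(3,1):0 a11@(1,2):1
t=2: (unchanged — steady state)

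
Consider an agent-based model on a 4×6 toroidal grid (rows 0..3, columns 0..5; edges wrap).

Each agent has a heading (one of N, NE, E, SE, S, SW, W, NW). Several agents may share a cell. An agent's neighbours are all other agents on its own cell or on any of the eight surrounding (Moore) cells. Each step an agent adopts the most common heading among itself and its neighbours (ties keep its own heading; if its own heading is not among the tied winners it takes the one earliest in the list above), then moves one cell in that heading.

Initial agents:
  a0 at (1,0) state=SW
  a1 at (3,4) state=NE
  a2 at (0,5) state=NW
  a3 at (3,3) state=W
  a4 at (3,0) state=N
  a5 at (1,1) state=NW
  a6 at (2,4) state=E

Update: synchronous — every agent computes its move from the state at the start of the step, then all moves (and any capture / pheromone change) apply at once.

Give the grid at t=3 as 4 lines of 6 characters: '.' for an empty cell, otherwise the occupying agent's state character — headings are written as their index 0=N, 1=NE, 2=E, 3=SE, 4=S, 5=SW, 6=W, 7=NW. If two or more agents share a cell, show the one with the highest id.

t=1: a0@(0,5):NW a1@(2,5):NE a2@(3,4):NW a3@(3,2):W a4@(2,0):N a5@(0,0):NW a6@(2,5):E
t=2: a0@(3,4):NW a1@(1,0):NE a2@(2,3):NW a3@(3,1):W a4@(1,0):N a5@(3,5):NW a6@(2,0):E
t=3: a0@(2,3):NW a1@(0,1):NE a2@(1,2):NW a3@(3,0):W a4@(0,0):N a5@(2,4):NW a6@(2,1):E

01....
..7...
.2.77.
6.....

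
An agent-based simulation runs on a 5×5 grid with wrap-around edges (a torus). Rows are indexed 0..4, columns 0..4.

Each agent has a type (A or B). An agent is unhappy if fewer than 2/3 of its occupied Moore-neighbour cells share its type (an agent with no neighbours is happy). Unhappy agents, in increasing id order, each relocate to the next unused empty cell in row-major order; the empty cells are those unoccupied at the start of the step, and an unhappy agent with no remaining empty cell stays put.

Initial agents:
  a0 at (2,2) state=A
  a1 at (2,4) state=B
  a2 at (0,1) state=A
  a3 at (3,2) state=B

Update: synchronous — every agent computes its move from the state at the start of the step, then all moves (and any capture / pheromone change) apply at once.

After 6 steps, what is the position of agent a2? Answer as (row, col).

(0, 1)

t=1: a0@(0,0):A a1@(2,4):B a2@(0,1):A a3@(0,2):B
t=2: a0@(0,0):A a1@(2,4):B a2@(0,3):A a3@(0,4):B
t=3: a0@(0,1):A a1@(2,4):B a2@(0,2):A a3@(1,0):B
t=4: a0@(0,0):A a1@(2,4):B a2@(0,2):A a3@(0,3):B
t=5: a0@(0,0):A a1@(2,4):B a2@(0,1):A a3@(0,4):B
t=6: a0@(0,2):A a1@(2,4):B a2@(0,1):A a3@(0,3):B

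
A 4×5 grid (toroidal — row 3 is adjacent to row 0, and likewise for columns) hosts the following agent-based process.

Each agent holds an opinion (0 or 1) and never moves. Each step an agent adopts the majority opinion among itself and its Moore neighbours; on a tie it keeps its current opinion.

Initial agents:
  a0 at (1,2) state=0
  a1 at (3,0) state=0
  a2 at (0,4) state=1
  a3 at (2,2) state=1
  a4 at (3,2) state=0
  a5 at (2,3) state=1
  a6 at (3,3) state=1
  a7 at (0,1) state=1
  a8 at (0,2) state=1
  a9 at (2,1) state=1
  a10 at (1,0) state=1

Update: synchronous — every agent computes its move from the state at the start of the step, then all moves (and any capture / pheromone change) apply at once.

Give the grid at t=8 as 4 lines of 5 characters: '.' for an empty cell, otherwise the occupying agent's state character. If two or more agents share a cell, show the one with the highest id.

.11.1
1.1..
.111.
1.11.

t=1: a0@(1,2):1 a1@(3,0):1 a2@(0,4):1 a3@(2,2):1 a4@(3,2):1 a5@(2,3):1 a6@(3,3):1 a7@(0,1):1 a8@(0,2):1 a9@(2,1):1 a10@(1,0):1
t=2: (unchanged — steady state)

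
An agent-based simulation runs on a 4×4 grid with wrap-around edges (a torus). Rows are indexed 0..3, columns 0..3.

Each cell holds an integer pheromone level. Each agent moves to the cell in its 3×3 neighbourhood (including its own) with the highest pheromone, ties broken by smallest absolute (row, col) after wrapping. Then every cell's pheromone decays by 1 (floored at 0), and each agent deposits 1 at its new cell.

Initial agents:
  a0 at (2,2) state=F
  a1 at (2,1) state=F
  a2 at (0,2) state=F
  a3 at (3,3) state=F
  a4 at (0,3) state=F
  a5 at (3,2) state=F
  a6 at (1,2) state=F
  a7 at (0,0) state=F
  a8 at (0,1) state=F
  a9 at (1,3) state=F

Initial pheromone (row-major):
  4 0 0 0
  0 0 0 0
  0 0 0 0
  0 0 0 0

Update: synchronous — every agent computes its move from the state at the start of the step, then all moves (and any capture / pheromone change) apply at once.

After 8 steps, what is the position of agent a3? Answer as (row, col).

(0, 0)

t=1: a0@(1,1) a1@(1,0) a2@(0,1) a3@(0,0) a4@(0,0) a5@(0,1) a6@(0,1) a7@(0,0) a8@(0,0) a9@(0,0) | pheromone: 8 3 0 0 / 1 1 0 0 / 0 0 0 0 / 0 0 0 0
t=2: a0@(0,0) a1@(0,0) a2@(0,0) a3@(0,0) a4@(0,0) a5@(0,0) a6@(0,0) a7@(0,0) a8@(0,0) a9@(0,0) | pheromone: 17 2 0 0 / 0 0 0 0 / 0 0 0 0 / 0 0 0 0
t=3: a0@(0,0) a1@(0,0) a2@(0,0) a3@(0,0) a4@(0,0) a5@(0,0) a6@(0,0) a7@(0,0) a8@(0,0) a9@(0,0) | pheromone: 26 1 0 0 / 0 0 0 0 / 0 0 0 0 / 0 0 0 0
t=4: a0@(0,0) a1@(0,0) a2@(0,0) a3@(0,0) a4@(0,0) a5@(0,0) a6@(0,0) a7@(0,0) a8@(0,0) a9@(0,0) | pheromone: 35 0 0 0 / 0 0 0 0 / 0 0 0 0 / 0 0 0 0
t=5: a0@(0,0) a1@(0,0) a2@(0,0) a3@(0,0) a4@(0,0) a5@(0,0) a6@(0,0) a7@(0,0) a8@(0,0) a9@(0,0) | pheromone: 44 0 0 0 / 0 0 0 0 / 0 0 0 0 / 0 0 0 0
t=6: a0@(0,0) a1@(0,0) a2@(0,0) a3@(0,0) a4@(0,0) a5@(0,0) a6@(0,0) a7@(0,0) a8@(0,0) a9@(0,0) | pheromone: 53 0 0 0 / 0 0 0 0 / 0 0 0 0 / 0 0 0 0
t=7: a0@(0,0) a1@(0,0) a2@(0,0) a3@(0,0) a4@(0,0) a5@(0,0) a6@(0,0) a7@(0,0) a8@(0,0) a9@(0,0) | pheromone: 62 0 0 0 / 0 0 0 0 / 0 0 0 0 / 0 0 0 0
t=8: a0@(0,0) a1@(0,0) a2@(0,0) a3@(0,0) a4@(0,0) a5@(0,0) a6@(0,0) a7@(0,0) a8@(0,0) a9@(0,0) | pheromone: 71 0 0 0 / 0 0 0 0 / 0 0 0 0 / 0 0 0 0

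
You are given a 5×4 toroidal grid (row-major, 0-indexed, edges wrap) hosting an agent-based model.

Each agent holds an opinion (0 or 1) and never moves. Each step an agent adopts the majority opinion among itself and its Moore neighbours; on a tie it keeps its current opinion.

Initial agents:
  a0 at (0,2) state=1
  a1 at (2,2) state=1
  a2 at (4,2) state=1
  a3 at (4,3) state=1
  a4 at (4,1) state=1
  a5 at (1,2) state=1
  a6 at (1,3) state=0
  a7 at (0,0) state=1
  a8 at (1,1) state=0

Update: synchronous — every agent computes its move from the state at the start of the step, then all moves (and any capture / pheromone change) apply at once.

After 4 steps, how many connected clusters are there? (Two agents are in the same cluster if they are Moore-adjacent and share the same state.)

t=1: a0@(0,2):1 a1@(2,2):1 a2@(4,2):1 a3@(4,3):1 a4@(4,1):1 a5@(1,2):1 a6@(1,3):1 a7@(0,0):1 a8@(1,1):1
t=2: (unchanged — steady state)

1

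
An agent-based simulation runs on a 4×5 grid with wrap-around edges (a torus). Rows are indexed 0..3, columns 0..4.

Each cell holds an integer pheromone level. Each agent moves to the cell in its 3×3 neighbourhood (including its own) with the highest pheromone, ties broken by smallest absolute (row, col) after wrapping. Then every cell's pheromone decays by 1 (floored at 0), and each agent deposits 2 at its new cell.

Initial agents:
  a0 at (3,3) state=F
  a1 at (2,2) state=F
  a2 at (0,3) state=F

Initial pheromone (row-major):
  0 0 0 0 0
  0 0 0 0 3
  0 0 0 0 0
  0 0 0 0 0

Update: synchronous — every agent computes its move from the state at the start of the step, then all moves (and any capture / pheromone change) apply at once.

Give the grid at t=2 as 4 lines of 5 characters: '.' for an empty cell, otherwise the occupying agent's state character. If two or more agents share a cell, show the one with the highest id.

..F..
....F
.....
.....

t=1: a0@(0,2) a1@(1,1) a2@(1,4) | pheromone: 0 0 2 0 0 / 0 2 0 0 4 / 0 0 0 0 0 / 0 0 0 0 0
t=2: a0@(0,2) a1@(0,2) a2@(1,4) | pheromone: 0 0 5 0 0 / 0 1 0 0 5 / 0 0 0 0 0 / 0 0 0 0 0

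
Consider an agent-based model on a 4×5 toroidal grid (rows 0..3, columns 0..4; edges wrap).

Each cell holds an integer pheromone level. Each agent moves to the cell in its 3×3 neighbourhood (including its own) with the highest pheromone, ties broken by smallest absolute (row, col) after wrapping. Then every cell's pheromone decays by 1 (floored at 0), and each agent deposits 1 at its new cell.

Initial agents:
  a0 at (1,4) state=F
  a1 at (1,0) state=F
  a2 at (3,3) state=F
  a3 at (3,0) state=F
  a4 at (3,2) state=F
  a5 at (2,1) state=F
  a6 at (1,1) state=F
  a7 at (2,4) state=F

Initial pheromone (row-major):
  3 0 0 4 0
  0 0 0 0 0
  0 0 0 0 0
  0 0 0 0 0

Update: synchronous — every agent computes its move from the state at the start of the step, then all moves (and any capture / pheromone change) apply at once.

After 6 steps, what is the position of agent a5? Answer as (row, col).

t=1: a0@(0,3) a1@(0,0) a2@(0,3) a3@(0,0) a4@(0,3) a5@(1,0) a6@(0,0) a7@(1,0) | pheromone: 5 0 0 6 0 / 2 0 0 0 0 / 0 0 0 0 0 / 0 0 0 0 0
t=2: a0@(0,3) a1@(0,0) a2@(0,3) a3@(0,0) a4@(0,3) a5@(0,0) a6@(0,0) a7@(0,0) | pheromone: 9 0 0 8 0 / 1 0 0 0 0 / 0 0 0 0 0 / 0 0 0 0 0
t=3: a0@(0,3) a1@(0,0) a2@(0,3) a3@(0,0) a4@(0,3) a5@(0,0) a6@(0,0) a7@(0,0) | pheromone: 13 0 0 10 0 / 0 0 0 0 0 / 0 0 0 0 0 / 0 0 0 0 0
t=4: a0@(0,3) a1@(0,0) a2@(0,3) a3@(0,0) a4@(0,3) a5@(0,0) a6@(0,0) a7@(0,0) | pheromone: 17 0 0 12 0 / 0 0 0 0 0 / 0 0 0 0 0 / 0 0 0 0 0
t=5: a0@(0,3) a1@(0,0) a2@(0,3) a3@(0,0) a4@(0,3) a5@(0,0) a6@(0,0) a7@(0,0) | pheromone: 21 0 0 14 0 / 0 0 0 0 0 / 0 0 0 0 0 / 0 0 0 0 0
t=6: a0@(0,3) a1@(0,0) a2@(0,3) a3@(0,0) a4@(0,3) a5@(0,0) a6@(0,0) a7@(0,0) | pheromone: 25 0 0 16 0 / 0 0 0 0 0 / 0 0 0 0 0 / 0 0 0 0 0

(0, 0)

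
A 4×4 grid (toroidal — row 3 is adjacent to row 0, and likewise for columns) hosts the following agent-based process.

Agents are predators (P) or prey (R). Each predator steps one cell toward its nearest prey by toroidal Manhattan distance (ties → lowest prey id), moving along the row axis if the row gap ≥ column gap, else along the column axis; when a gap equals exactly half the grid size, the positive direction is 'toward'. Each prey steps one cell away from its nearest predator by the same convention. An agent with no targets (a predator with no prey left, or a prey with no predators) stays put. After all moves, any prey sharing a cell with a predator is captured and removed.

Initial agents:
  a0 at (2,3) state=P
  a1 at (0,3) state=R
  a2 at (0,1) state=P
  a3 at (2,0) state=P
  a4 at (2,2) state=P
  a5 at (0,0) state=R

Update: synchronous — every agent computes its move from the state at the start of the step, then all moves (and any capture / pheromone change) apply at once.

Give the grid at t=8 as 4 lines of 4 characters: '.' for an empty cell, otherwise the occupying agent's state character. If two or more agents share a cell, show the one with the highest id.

t=1: a0@(3,3):P a2@(0,0):P a3@(3,0):P a4@(3,2):P a5@(0,3):R
t=2: a0@(0,3):P a2@(0,3):P a3@(0,0):P a4@(0,2):P a5@(1,3):R
t=3: a0@(1,3):P a2@(1,3):P a3@(1,0):P a4@(1,2):P a5@(2,3):R
t=4: a0@(2,3):P a2@(2,3):P a3@(2,0):P a4@(2,2):P a5@(3,3):R
t=5: a0@(3,3):P a2@(3,3):P a3@(3,0):P a4@(3,2):P a5@(0,3):R
t=6: a0@(0,3):P a2@(0,3):P a3@(0,0):P a4@(0,2):P a5@(1,3):R
t=7: a0@(1,3):P a2@(1,3):P a3@(1,0):P a4@(1,2):P a5@(2,3):R
t=8: a0@(2,3):P a2@(2,3):P a3@(2,0):P a4@(2,2):P a5@(3,3):R

....
....
P.PP
...R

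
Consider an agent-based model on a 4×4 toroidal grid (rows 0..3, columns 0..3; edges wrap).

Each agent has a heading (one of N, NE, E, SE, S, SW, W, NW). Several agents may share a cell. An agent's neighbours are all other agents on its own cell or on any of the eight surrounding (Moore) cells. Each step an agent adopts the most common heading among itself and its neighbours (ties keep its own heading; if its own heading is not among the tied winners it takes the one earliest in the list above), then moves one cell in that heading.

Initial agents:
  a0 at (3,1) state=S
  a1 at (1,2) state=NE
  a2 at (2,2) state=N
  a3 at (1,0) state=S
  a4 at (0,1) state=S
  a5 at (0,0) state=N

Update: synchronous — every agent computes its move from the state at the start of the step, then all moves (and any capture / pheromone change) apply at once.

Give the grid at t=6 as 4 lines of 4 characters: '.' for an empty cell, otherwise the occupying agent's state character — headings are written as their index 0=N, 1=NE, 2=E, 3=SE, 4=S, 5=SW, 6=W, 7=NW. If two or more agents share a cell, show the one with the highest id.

t=1: a0@(0,1):S a1@(0,3):NE a2@(1,2):N a3@(2,0):S a4@(1,1):S a5@(1,0):S
t=2: a0@(1,1):S a1@(3,0):NE a2@(2,2):S a3@(3,0):S a4@(2,1):S a5@(2,0):S
t=3: a0@(2,1):S a1@(0,0):S a2@(3,2):S a3@(0,0):S a4@(3,1):S a5@(3,0):S
t=4: a0@(3,1):S a1@(1,0):S a2@(0,2):S a3@(1,0):S a4@(0,1):S a5@(0,0):S
t=5: a0@(0,1):S a1@(2,0):S a2@(1,2):S a3@(2,0):S a4@(1,1):S a5@(1,0):S
t=6: a0@(1,1):S a1@(3,0):S a2@(2,2):S a3@(3,0):S a4@(2,1):S a5@(2,0):S

....
.4..
444.
4...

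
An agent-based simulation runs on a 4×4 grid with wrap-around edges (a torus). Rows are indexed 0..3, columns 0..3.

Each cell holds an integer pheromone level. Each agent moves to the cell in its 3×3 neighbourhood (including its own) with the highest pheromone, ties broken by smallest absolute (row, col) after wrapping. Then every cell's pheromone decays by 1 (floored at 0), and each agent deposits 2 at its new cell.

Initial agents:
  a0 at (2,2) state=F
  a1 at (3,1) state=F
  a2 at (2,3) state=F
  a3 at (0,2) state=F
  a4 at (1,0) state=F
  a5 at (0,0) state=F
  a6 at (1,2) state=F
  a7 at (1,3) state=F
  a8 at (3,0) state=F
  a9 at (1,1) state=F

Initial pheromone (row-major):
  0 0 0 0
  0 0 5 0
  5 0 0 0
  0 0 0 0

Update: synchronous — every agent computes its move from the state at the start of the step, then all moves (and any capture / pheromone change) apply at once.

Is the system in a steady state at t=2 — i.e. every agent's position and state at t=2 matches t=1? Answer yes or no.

t=1: a0@(1,2) a1@(2,0) a2@(1,2) a3@(1,2) a4@(2,0) a5@(0,0) a6@(1,2) a7@(1,2) a8@(2,0) a9@(1,2) | pheromone: 2 0 0 0 / 0 0 16 0 / 10 0 0 0 / 0 0 0 0
t=2: a0@(1,2) a1@(2,0) a2@(1,2) a3@(1,2) a4@(2,0) a5@(0,0) a6@(1,2) a7@(1,2) a8@(2,0) a9@(1,2) | pheromone: 3 0 0 0 / 0 0 27 0 / 15 0 0 0 / 0 0 0 0

yes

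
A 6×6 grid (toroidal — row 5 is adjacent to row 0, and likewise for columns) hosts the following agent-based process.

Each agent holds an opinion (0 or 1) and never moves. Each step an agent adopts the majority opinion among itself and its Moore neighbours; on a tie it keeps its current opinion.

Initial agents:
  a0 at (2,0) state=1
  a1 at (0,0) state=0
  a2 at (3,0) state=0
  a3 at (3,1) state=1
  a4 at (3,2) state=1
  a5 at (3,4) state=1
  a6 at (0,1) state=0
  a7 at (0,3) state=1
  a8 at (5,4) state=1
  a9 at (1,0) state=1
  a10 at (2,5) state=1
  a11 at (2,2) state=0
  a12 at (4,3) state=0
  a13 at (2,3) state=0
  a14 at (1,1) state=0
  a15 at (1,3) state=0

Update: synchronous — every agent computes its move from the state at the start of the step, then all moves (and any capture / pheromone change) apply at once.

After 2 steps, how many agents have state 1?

t=1: a0@(2,0):1 a1@(0,0):0 a2@(3,0):1 a3@(3,1):1 a4@(3,2):0 a5@(3,4):1 a6@(0,1):0 a7@(0,3):1 a8@(5,4):1 a9@(1,0):1 a10@(2,5):1 a11@(2,2):0 a12@(4,3):1 a13@(2,3):0 a14@(1,1):0 a15@(1,3):0
t=2: (unchanged — steady state)

9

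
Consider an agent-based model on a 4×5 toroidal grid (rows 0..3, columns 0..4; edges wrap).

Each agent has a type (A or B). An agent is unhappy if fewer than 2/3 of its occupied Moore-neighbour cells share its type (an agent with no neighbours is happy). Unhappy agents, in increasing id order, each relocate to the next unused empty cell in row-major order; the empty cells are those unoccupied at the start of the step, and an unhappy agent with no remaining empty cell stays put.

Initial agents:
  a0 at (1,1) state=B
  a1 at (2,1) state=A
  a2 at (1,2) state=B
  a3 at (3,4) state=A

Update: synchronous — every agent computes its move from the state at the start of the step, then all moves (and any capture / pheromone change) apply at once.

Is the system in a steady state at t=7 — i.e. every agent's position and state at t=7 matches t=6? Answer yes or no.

no

t=1: a0@(0,0):B a1@(0,1):A a2@(0,2):B a3@(3,4):A
t=2: a0@(0,3):B a1@(0,4):A a2@(1,0):B a3@(1,1):A
t=3: a0@(0,0):B a1@(0,1):A a2@(0,2):B a3@(1,2):A
t=4: a0@(0,3):B a1@(0,4):A a2@(1,0):B a3@(1,1):A
t=5: a0@(0,0):B a1@(0,1):A a2@(0,2):B a3@(1,2):A
t=6: a0@(0,3):B a1@(0,4):A a2@(1,0):B a3@(1,1):A
t=7: a0@(0,0):B a1@(0,1):A a2@(0,2):B a3@(1,2):A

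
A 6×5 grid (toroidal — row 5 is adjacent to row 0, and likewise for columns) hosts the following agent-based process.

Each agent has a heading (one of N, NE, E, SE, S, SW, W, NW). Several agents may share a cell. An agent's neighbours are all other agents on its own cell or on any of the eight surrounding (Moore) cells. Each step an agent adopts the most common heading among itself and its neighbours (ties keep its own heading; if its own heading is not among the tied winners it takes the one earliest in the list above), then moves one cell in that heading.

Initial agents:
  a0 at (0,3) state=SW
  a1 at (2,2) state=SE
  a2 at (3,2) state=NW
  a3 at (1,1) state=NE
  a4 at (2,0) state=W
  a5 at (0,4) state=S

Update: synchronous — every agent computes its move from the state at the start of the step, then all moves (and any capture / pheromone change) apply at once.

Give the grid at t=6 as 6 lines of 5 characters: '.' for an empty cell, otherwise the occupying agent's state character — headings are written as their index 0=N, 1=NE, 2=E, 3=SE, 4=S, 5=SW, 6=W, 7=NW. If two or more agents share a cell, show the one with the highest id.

..5.4
..1..
...36
.7...
.....
.....

t=1: a0@(1,2):SW a1@(3,3):SE a2@(2,1):NW a3@(0,2):NE a4@(2,4):W a5@(1,4):S
t=2: a0@(2,1):SW a1@(4,4):SE a2@(1,0):NW a3@(5,3):NE a4@(2,3):W a5@(2,4):S
t=3: a0@(3,0):SW a1@(5,0):SE a2@(0,4):NW a3@(4,4):NE a4@(2,2):W a5@(3,4):S
t=4: a0@(4,4):SW a1@(0,1):SE a2@(5,3):NW a3@(3,0):NE a4@(2,1):W a5@(4,4):S
t=5: a0@(5,3):SW a1@(1,2):SE a2@(4,2):NW a3@(2,1):NE a4@(2,0):W a5@(5,4):S
t=6: a0@(0,2):SW a1@(2,3):SE a2@(3,1):NW a3@(1,2):NE a4@(2,4):W a5@(0,4):S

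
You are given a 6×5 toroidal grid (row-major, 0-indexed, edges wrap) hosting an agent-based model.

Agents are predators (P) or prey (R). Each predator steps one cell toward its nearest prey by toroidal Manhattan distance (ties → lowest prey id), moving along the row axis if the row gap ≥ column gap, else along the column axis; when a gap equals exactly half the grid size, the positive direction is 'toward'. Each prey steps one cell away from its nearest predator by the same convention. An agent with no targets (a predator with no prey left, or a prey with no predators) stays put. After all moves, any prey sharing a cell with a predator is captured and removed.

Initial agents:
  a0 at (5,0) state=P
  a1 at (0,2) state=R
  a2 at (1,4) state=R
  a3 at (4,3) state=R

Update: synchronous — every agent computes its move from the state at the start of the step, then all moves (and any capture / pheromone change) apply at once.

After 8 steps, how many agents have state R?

t=1: a0@(5,1):P a1@(0,3):R a2@(2,4):R a3@(4,2):R
t=2: a0@(4,1):P a1@(0,4):R a2@(1,4):R a3@(3,2):R
t=3: a0@(3,1):P a1@(1,4):R a2@(0,4):R a3@(2,2):R
t=4: a0@(2,1):P a1@(0,4):R a2@(5,4):R a3@(1,2):R
t=5: a0@(1,1):P a1@(5,4):R a2@(4,4):R a3@(0,2):R
t=6: a0@(0,1):P a1@(4,4):R a2@(3,4):R a3@(5,2):R
t=7: a0@(5,1):P a1@(3,4):R a2@(2,4):R a3@(4,2):R
t=8: a0@(4,1):P a1@(2,4):R a2@(1,4):R a3@(3,2):R

3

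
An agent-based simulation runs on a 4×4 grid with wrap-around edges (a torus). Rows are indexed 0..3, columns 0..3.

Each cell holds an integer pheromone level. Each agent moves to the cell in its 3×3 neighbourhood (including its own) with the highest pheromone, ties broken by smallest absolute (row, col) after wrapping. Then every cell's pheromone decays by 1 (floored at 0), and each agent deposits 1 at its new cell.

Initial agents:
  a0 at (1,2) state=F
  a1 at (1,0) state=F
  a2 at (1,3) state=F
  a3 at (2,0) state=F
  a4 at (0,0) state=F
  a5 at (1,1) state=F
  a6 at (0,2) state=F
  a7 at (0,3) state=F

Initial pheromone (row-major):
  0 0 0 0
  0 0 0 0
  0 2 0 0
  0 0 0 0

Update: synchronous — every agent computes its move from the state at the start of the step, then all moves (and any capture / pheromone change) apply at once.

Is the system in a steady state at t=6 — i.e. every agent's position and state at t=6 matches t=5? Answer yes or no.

yes

t=1: a0@(2,1) a1@(2,1) a2@(0,0) a3@(2,1) a4@(0,0) a5@(2,1) a6@(0,1) a7@(0,0) | pheromone: 3 1 0 0 / 0 0 0 0 / 0 5 0 0 / 0 0 0 0
t=2: a0@(2,1) a1@(2,1) a2@(0,0) a3@(2,1) a4@(0,0) a5@(2,1) a6@(0,0) a7@(0,0) | pheromone: 6 0 0 0 / 0 0 0 0 / 0 8 0 0 / 0 0 0 0
t=3: a0@(2,1) a1@(2,1) a2@(0,0) a3@(2,1) a4@(0,0) a5@(2,1) a6@(0,0) a7@(0,0) | pheromone: 9 0 0 0 / 0 0 0 0 / 0 11 0 0 / 0 0 0 0
t=4: a0@(2,1) a1@(2,1) a2@(0,0) a3@(2,1) a4@(0,0) a5@(2,1) a6@(0,0) a7@(0,0) | pheromone: 12 0 0 0 / 0 0 0 0 / 0 14 0 0 / 0 0 0 0
t=5: a0@(2,1) a1@(2,1) a2@(0,0) a3@(2,1) a4@(0,0) a5@(2,1) a6@(0,0) a7@(0,0) | pheromone: 15 0 0 0 / 0 0 0 0 / 0 17 0 0 / 0 0 0 0
t=6: a0@(2,1) a1@(2,1) a2@(0,0) a3@(2,1) a4@(0,0) a5@(2,1) a6@(0,0) a7@(0,0) | pheromone: 18 0 0 0 / 0 0 0 0 / 0 20 0 0 / 0 0 0 0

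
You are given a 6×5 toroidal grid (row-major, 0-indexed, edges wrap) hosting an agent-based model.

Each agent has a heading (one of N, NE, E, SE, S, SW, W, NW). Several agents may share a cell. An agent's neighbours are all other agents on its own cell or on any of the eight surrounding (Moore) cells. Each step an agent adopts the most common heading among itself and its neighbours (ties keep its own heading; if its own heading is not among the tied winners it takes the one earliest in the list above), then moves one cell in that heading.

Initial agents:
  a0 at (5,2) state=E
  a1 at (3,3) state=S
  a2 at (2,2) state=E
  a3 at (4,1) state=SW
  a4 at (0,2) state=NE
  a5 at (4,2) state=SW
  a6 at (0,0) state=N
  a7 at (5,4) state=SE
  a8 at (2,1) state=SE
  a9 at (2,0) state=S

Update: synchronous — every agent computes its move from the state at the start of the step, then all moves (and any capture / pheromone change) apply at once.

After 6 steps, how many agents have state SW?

t=1: a0@(0,1):SW a1@(4,3):S a2@(2,3):E a3@(5,0):SW a4@(5,3):NE a5@(5,1):SW a6@(5,0):N a7@(0,0):SE a8@(3,2):SE a9@(3,0):S
t=2: a0@(1,0):SW a1@(5,3):S a2@(2,4):E a3@(0,4):SW a4@(4,4):NE a5@(0,0):SW a6@(0,4):SW a7@(1,4):SW a8@(4,3):SE a9@(4,0):S
t=3: a0@(2,4):SW a1@(0,2):SW a2@(3,3):SW a3@(1,3):SW a4@(5,4):S a5@(1,4):SW a6@(1,3):SW a7@(2,3):SW a8@(5,4):SE a9@(5,0):S
t=4: a0@(3,3):SW a1@(1,1):SW a2@(4,2):SW a3@(2,2):SW a4@(0,4):S a5@(2,3):SW a6@(2,2):SW a7@(3,2):SW a8@(0,4):S a9@(0,0):S
t=5: a0@(4,2):SW a1@(2,0):SW a2@(5,1):SW a3@(3,1):SW a4@(1,4):S a5@(3,2):SW a6@(3,1):SW a7@(4,1):SW a8@(1,4):S a9@(1,0):S
t=6: a0@(5,1):SW a1@(3,4):SW a2@(0,0):SW a3@(4,0):SW a4@(2,4):S a5@(4,1):SW a6@(4,0):SW a7@(5,0):SW a8@(2,4):S a9@(2,0):S

7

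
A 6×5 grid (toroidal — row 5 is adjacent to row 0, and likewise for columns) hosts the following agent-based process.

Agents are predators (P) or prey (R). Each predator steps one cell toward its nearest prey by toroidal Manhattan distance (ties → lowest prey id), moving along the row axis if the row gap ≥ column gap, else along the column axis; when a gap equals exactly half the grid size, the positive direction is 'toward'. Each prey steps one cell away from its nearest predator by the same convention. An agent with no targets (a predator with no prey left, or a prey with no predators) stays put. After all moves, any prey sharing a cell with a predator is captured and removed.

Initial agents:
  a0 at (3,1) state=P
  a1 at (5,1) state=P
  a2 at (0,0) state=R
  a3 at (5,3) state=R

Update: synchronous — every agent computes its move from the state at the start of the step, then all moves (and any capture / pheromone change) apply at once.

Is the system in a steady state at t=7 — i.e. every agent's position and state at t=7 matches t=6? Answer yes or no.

no

t=1: a0@(4,1):P a1@(0,1):P a2@(1,0):R a3@(5,4):R
t=2: a0@(4,0):P a1@(1,1):P a2@(2,0):R a3@(5,3):R
t=3: a0@(3,0):P a1@(2,1):P a2@(1,0):R a3@(5,2):R
t=4: a0@(2,0):P a1@(1,1):P a2@(0,0):R a3@(0,2):R
t=5: a0@(1,0):P a1@(0,1):P a2@(5,0):R a3@(5,2):R
t=6: a0@(0,0):P a1@(5,1):P a2@(4,0):R a3@(4,2):R
t=7: a0@(5,0):P a1@(4,1):P a2@(3,0):R a3@(3,2):R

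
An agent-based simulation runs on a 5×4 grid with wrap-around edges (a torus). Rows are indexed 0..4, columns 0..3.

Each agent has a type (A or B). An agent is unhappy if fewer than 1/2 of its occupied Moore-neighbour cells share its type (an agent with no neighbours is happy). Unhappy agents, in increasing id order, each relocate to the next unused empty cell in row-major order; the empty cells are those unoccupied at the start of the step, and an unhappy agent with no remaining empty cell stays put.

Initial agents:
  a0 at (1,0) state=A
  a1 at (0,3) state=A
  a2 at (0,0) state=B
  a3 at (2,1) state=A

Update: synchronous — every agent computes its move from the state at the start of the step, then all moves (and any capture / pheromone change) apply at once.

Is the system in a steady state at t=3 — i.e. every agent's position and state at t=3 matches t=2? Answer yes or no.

no

t=1: a0@(1,0):A a1@(0,3):A a2@(0,1):B a3@(2,1):A
t=2: a0@(1,0):A a1@(0,3):A a2@(0,0):B a3@(2,1):A
t=3: a0@(1,0):A a1@(0,3):A a2@(0,1):B a3@(2,1):A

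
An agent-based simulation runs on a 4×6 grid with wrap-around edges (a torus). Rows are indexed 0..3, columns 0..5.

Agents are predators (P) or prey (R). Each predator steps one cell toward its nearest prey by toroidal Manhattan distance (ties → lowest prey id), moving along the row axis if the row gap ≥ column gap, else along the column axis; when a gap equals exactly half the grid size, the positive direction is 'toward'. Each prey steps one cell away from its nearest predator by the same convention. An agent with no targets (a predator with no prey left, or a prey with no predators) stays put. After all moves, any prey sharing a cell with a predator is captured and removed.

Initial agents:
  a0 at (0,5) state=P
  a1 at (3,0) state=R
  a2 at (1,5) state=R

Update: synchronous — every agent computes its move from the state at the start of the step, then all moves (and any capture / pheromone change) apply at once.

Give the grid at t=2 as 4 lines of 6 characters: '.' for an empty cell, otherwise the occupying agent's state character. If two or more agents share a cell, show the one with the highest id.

t=1: a0@(1,5):P a1@(2,0):R a2@(2,5):R
t=2: a0@(2,5):P a1@(3,0):R a2@(3,5):R

......
......
.....P
R....R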